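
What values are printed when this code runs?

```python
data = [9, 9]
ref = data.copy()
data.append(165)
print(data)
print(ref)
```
[9, 9, 165]
[9, 9]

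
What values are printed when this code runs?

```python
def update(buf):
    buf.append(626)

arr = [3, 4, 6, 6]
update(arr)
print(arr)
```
[3, 4, 6, 6, 626]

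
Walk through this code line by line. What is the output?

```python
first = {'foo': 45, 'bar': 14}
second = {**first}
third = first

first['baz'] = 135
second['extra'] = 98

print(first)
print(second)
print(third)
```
{'foo': 45, 'bar': 14, 'baz': 135}
{'foo': 45, 'bar': 14, 'extra': 98}
{'foo': 45, 'bar': 14, 'baz': 135}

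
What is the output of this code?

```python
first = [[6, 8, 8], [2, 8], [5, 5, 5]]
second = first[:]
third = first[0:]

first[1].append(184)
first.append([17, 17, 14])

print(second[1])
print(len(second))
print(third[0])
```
[2, 8, 184]
3
[6, 8, 8]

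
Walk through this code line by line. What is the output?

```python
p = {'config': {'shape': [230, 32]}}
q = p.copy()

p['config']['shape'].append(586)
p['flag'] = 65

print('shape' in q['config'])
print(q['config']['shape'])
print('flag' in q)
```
True
[230, 32, 586]
False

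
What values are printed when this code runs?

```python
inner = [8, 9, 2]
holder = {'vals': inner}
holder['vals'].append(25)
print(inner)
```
[8, 9, 2, 25]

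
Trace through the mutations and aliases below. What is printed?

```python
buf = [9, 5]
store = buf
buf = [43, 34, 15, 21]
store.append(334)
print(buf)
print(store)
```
[43, 34, 15, 21]
[9, 5, 334]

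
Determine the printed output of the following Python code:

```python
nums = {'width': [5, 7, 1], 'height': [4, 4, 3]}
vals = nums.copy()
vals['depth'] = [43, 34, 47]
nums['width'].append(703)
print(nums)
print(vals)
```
{'width': [5, 7, 1, 703], 'height': [4, 4, 3]}
{'width': [5, 7, 1, 703], 'height': [4, 4, 3], 'depth': [43, 34, 47]}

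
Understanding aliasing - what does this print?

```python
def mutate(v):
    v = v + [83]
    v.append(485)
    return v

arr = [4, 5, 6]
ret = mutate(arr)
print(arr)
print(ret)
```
[4, 5, 6]
[4, 5, 6, 83, 485]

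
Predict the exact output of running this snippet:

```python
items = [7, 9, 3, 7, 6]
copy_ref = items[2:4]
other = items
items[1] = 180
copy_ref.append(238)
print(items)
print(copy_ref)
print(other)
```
[7, 180, 3, 7, 6]
[3, 7, 238]
[7, 180, 3, 7, 6]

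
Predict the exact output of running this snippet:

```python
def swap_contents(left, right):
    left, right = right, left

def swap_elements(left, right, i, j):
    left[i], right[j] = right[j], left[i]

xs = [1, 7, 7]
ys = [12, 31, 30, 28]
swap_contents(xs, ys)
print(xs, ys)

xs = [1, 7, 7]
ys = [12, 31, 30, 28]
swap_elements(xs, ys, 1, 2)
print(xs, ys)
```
[1, 7, 7] [12, 31, 30, 28]
[1, 30, 7] [12, 31, 7, 28]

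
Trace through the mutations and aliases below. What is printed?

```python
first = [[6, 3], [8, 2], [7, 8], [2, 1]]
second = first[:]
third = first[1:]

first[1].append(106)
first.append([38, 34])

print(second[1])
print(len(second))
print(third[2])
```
[8, 2, 106]
4
[2, 1]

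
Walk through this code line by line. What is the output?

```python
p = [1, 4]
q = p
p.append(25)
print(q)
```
[1, 4, 25]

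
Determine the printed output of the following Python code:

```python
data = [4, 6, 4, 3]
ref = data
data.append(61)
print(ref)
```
[4, 6, 4, 3, 61]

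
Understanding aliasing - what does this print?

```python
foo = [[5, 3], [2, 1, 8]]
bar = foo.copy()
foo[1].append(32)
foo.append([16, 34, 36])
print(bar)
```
[[5, 3], [2, 1, 8, 32]]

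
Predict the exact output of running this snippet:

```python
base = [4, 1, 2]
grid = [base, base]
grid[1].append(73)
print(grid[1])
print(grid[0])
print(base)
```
[4, 1, 2, 73]
[4, 1, 2, 73]
[4, 1, 2, 73]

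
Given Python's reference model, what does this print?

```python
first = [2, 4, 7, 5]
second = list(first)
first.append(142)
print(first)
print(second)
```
[2, 4, 7, 5, 142]
[2, 4, 7, 5]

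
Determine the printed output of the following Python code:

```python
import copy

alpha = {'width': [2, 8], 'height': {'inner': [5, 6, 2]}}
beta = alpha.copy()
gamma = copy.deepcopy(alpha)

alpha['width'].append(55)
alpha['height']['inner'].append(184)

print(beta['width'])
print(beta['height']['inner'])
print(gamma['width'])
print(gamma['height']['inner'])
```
[2, 8, 55]
[5, 6, 2, 184]
[2, 8]
[5, 6, 2]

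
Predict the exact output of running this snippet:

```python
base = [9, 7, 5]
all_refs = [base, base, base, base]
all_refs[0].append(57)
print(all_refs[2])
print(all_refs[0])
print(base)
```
[9, 7, 5, 57]
[9, 7, 5, 57]
[9, 7, 5, 57]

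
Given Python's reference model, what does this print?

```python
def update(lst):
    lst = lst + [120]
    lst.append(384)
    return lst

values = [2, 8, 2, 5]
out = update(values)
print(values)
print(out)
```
[2, 8, 2, 5]
[2, 8, 2, 5, 120, 384]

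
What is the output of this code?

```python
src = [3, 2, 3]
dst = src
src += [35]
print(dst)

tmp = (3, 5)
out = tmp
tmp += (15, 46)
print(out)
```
[3, 2, 3, 35]
(3, 5)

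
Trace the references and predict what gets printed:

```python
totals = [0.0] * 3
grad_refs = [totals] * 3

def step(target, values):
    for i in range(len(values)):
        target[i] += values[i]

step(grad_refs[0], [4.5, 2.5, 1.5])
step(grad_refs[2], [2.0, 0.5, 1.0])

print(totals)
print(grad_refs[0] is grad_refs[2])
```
[6.5, 3.0, 2.5]
True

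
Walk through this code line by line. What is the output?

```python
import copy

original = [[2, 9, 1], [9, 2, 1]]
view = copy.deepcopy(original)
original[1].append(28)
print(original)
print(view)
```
[[2, 9, 1], [9, 2, 1, 28]]
[[2, 9, 1], [9, 2, 1]]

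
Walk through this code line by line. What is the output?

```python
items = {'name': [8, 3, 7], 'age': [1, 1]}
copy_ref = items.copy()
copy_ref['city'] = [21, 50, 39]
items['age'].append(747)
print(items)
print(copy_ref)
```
{'name': [8, 3, 7], 'age': [1, 1, 747]}
{'name': [8, 3, 7], 'age': [1, 1, 747], 'city': [21, 50, 39]}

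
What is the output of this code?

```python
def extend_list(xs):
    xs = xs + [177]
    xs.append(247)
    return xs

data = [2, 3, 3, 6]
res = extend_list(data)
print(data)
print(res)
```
[2, 3, 3, 6]
[2, 3, 3, 6, 177, 247]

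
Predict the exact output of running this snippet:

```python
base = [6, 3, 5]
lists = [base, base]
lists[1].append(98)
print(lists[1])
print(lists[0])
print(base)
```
[6, 3, 5, 98]
[6, 3, 5, 98]
[6, 3, 5, 98]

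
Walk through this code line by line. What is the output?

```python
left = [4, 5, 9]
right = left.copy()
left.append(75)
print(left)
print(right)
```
[4, 5, 9, 75]
[4, 5, 9]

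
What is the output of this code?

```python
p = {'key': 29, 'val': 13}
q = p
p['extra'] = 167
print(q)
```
{'key': 29, 'val': 13, 'extra': 167}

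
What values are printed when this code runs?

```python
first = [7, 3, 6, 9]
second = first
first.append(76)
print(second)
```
[7, 3, 6, 9, 76]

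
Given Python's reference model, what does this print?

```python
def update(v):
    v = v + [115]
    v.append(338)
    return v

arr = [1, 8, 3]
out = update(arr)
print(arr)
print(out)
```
[1, 8, 3]
[1, 8, 3, 115, 338]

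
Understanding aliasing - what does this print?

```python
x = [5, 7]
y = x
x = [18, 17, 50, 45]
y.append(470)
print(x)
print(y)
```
[18, 17, 50, 45]
[5, 7, 470]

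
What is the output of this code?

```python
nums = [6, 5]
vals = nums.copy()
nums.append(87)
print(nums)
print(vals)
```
[6, 5, 87]
[6, 5]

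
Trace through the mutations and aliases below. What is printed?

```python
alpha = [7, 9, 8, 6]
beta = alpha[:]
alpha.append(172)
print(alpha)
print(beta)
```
[7, 9, 8, 6, 172]
[7, 9, 8, 6]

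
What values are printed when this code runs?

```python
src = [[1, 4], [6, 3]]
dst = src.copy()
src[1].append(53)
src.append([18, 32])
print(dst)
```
[[1, 4], [6, 3, 53]]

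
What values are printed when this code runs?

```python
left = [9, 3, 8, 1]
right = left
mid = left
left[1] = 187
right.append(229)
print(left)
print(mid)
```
[9, 187, 8, 1, 229]
[9, 187, 8, 1, 229]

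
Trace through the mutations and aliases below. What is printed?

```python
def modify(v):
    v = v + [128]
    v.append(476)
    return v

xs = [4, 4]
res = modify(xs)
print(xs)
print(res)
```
[4, 4]
[4, 4, 128, 476]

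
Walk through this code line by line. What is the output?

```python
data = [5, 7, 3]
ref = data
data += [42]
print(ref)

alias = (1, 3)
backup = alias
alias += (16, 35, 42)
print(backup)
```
[5, 7, 3, 42]
(1, 3)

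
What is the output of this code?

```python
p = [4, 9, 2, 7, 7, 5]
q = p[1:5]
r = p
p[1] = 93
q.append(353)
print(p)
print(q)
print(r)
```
[4, 93, 2, 7, 7, 5]
[9, 2, 7, 7, 353]
[4, 93, 2, 7, 7, 5]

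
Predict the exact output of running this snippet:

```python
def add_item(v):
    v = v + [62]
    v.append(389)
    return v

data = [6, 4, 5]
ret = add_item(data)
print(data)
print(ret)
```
[6, 4, 5]
[6, 4, 5, 62, 389]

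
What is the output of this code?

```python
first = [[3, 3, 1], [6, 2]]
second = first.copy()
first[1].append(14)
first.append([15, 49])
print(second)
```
[[3, 3, 1], [6, 2, 14]]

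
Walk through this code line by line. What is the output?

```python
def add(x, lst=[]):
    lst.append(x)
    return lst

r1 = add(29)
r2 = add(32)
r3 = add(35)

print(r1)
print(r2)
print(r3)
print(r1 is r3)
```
[29, 32, 35]
[29, 32, 35]
[29, 32, 35]
True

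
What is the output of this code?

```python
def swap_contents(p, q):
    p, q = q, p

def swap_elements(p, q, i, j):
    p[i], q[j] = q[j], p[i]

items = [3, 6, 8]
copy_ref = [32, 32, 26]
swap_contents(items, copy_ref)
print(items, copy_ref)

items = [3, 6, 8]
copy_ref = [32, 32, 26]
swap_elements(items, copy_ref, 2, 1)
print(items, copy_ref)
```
[3, 6, 8] [32, 32, 26]
[3, 6, 32] [32, 8, 26]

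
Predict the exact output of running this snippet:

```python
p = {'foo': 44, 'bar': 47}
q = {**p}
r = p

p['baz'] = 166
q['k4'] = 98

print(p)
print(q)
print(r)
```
{'foo': 44, 'bar': 47, 'baz': 166}
{'foo': 44, 'bar': 47, 'k4': 98}
{'foo': 44, 'bar': 47, 'baz': 166}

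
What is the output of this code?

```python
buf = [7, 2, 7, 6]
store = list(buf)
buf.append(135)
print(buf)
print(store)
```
[7, 2, 7, 6, 135]
[7, 2, 7, 6]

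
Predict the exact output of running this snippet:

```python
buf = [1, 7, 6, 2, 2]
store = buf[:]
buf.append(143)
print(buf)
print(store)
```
[1, 7, 6, 2, 2, 143]
[1, 7, 6, 2, 2]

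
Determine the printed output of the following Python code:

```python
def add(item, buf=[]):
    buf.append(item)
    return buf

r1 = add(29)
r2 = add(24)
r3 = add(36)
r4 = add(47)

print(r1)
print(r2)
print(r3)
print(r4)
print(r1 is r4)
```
[29, 24, 36, 47]
[29, 24, 36, 47]
[29, 24, 36, 47]
[29, 24, 36, 47]
True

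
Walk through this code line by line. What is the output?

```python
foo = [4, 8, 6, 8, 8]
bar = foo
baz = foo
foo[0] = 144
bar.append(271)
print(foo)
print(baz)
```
[144, 8, 6, 8, 8, 271]
[144, 8, 6, 8, 8, 271]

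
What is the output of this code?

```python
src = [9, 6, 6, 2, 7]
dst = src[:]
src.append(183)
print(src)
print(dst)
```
[9, 6, 6, 2, 7, 183]
[9, 6, 6, 2, 7]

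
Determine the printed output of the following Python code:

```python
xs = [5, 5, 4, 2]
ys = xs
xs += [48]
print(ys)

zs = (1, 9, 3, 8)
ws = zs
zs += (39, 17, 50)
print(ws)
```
[5, 5, 4, 2, 48]
(1, 9, 3, 8)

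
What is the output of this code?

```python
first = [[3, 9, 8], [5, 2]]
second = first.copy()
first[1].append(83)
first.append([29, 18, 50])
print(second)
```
[[3, 9, 8], [5, 2, 83]]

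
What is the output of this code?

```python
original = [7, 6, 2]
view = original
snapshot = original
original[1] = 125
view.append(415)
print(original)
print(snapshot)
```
[7, 125, 2, 415]
[7, 125, 2, 415]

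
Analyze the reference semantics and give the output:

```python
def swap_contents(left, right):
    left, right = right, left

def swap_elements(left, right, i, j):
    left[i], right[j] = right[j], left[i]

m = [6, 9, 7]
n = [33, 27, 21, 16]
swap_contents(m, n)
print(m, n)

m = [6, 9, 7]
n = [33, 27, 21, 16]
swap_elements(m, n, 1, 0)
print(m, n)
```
[6, 9, 7] [33, 27, 21, 16]
[6, 33, 7] [9, 27, 21, 16]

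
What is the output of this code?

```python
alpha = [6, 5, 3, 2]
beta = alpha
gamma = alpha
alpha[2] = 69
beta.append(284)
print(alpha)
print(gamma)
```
[6, 5, 69, 2, 284]
[6, 5, 69, 2, 284]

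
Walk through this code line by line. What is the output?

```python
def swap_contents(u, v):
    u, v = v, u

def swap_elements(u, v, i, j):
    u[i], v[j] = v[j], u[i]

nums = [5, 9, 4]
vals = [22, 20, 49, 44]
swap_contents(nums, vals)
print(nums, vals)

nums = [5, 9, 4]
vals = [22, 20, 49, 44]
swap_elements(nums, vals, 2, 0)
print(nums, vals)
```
[5, 9, 4] [22, 20, 49, 44]
[5, 9, 22] [4, 20, 49, 44]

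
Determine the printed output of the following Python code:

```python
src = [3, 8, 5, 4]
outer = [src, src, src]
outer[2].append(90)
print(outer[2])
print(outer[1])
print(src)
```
[3, 8, 5, 4, 90]
[3, 8, 5, 4, 90]
[3, 8, 5, 4, 90]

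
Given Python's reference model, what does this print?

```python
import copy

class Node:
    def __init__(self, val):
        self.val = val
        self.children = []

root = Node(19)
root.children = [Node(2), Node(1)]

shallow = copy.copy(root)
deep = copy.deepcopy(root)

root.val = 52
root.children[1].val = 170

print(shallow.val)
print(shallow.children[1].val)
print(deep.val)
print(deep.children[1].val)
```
19
170
19
1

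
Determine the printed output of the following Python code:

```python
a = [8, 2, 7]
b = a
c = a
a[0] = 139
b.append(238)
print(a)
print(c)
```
[139, 2, 7, 238]
[139, 2, 7, 238]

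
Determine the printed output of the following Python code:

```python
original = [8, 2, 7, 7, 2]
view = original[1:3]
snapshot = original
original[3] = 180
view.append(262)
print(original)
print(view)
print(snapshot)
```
[8, 2, 7, 180, 2]
[2, 7, 262]
[8, 2, 7, 180, 2]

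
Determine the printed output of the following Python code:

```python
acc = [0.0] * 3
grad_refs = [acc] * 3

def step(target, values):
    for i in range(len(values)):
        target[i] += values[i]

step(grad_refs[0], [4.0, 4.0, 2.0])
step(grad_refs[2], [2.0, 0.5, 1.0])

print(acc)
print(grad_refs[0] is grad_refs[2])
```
[6.0, 4.5, 3.0]
True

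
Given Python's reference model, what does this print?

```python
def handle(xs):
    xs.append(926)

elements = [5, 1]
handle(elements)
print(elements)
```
[5, 1, 926]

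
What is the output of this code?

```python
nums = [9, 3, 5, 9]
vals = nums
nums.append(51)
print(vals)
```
[9, 3, 5, 9, 51]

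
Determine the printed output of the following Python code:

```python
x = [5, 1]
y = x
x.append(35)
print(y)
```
[5, 1, 35]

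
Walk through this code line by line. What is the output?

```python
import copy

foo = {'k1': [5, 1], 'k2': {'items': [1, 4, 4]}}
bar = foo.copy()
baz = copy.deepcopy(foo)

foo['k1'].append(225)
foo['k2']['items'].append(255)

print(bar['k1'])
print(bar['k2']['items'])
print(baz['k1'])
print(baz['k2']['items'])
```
[5, 1, 225]
[1, 4, 4, 255]
[5, 1]
[1, 4, 4]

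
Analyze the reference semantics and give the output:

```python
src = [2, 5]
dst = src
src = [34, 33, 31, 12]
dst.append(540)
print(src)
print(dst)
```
[34, 33, 31, 12]
[2, 5, 540]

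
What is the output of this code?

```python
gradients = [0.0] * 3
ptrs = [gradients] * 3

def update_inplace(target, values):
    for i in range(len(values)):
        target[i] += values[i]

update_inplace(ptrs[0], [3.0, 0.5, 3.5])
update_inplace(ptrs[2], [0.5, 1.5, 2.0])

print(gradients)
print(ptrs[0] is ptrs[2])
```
[3.5, 2.0, 5.5]
True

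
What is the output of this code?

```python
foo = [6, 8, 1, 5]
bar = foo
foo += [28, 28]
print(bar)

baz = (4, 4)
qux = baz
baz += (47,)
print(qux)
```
[6, 8, 1, 5, 28, 28]
(4, 4)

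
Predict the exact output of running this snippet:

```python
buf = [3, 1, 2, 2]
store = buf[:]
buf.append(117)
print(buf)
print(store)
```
[3, 1, 2, 2, 117]
[3, 1, 2, 2]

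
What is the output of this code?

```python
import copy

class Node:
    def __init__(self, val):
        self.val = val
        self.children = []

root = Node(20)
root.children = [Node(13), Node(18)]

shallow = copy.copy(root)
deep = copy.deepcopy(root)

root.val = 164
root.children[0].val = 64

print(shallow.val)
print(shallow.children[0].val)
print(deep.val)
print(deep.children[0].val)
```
20
64
20
13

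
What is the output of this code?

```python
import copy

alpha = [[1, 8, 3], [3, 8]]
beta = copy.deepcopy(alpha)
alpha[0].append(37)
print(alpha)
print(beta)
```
[[1, 8, 3, 37], [3, 8]]
[[1, 8, 3], [3, 8]]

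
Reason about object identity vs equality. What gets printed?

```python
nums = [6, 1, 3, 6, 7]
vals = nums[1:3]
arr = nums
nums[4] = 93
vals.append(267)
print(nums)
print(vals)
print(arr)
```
[6, 1, 3, 6, 93]
[1, 3, 267]
[6, 1, 3, 6, 93]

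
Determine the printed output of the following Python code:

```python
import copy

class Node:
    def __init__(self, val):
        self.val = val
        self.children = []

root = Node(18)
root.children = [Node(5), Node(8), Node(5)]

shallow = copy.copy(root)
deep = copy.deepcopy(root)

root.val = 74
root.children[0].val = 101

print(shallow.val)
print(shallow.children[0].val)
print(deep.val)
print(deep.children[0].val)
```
18
101
18
5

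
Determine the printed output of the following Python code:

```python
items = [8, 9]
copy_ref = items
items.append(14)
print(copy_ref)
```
[8, 9, 14]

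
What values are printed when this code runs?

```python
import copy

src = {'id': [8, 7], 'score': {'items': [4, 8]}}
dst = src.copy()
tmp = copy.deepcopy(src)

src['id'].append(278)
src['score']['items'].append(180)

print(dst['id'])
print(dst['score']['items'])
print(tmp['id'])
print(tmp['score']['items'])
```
[8, 7, 278]
[4, 8, 180]
[8, 7]
[4, 8]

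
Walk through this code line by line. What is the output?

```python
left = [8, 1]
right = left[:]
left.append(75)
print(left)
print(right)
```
[8, 1, 75]
[8, 1]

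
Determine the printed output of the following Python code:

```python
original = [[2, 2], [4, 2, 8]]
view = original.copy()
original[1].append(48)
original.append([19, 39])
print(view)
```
[[2, 2], [4, 2, 8, 48]]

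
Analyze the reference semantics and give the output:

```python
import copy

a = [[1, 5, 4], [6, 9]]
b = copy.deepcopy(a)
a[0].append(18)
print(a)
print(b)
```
[[1, 5, 4, 18], [6, 9]]
[[1, 5, 4], [6, 9]]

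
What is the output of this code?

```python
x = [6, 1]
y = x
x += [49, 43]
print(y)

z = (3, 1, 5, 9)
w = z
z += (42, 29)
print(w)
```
[6, 1, 49, 43]
(3, 1, 5, 9)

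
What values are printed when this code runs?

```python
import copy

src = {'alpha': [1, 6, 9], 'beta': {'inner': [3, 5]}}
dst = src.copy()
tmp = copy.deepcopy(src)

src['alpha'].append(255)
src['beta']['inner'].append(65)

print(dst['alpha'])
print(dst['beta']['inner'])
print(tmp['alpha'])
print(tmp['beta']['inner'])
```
[1, 6, 9, 255]
[3, 5, 65]
[1, 6, 9]
[3, 5]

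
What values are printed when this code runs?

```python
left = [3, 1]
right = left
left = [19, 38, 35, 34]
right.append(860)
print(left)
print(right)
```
[19, 38, 35, 34]
[3, 1, 860]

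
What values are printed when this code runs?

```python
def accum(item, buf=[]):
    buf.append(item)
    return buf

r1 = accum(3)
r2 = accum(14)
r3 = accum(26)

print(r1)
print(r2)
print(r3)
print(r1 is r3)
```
[3, 14, 26]
[3, 14, 26]
[3, 14, 26]
True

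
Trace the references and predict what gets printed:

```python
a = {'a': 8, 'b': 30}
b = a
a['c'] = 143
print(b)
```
{'a': 8, 'b': 30, 'c': 143}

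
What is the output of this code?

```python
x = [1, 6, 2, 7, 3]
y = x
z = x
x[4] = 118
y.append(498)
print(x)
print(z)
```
[1, 6, 2, 7, 118, 498]
[1, 6, 2, 7, 118, 498]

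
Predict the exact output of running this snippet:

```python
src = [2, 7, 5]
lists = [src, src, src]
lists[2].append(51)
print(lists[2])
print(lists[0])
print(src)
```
[2, 7, 5, 51]
[2, 7, 5, 51]
[2, 7, 5, 51]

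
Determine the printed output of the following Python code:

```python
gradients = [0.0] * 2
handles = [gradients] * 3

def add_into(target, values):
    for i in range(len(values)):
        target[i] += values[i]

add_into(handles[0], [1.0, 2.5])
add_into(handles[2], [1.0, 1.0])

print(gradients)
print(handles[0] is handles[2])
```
[2.0, 3.5]
True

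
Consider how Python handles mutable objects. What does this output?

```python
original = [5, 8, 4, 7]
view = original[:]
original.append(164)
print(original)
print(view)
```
[5, 8, 4, 7, 164]
[5, 8, 4, 7]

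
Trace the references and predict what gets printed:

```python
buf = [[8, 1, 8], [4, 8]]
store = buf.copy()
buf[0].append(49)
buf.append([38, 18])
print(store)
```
[[8, 1, 8, 49], [4, 8]]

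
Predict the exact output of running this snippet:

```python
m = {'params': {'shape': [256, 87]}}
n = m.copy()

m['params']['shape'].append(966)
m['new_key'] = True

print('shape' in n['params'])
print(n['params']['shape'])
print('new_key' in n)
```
True
[256, 87, 966]
False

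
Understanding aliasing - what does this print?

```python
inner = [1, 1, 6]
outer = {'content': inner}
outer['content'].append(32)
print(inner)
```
[1, 1, 6, 32]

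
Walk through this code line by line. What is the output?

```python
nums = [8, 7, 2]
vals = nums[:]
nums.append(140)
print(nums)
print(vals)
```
[8, 7, 2, 140]
[8, 7, 2]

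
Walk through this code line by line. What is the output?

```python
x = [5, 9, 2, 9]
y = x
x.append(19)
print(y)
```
[5, 9, 2, 9, 19]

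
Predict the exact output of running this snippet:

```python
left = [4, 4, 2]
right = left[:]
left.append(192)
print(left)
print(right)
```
[4, 4, 2, 192]
[4, 4, 2]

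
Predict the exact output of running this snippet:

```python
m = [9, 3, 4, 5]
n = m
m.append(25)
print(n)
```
[9, 3, 4, 5, 25]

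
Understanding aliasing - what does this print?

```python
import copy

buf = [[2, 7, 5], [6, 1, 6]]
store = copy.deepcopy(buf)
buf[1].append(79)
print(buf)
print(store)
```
[[2, 7, 5], [6, 1, 6, 79]]
[[2, 7, 5], [6, 1, 6]]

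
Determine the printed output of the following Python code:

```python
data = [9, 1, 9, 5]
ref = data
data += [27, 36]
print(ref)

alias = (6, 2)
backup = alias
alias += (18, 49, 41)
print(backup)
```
[9, 1, 9, 5, 27, 36]
(6, 2)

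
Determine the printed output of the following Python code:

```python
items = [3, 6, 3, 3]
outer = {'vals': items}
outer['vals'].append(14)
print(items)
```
[3, 6, 3, 3, 14]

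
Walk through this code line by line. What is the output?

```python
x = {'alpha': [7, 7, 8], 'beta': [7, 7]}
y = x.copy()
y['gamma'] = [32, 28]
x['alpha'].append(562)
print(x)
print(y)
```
{'alpha': [7, 7, 8, 562], 'beta': [7, 7]}
{'alpha': [7, 7, 8, 562], 'beta': [7, 7], 'gamma': [32, 28]}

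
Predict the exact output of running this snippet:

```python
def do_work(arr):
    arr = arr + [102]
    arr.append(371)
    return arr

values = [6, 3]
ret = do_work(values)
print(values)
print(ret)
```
[6, 3]
[6, 3, 102, 371]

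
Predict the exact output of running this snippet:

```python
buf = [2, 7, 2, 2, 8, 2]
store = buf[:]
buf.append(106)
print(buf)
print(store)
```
[2, 7, 2, 2, 8, 2, 106]
[2, 7, 2, 2, 8, 2]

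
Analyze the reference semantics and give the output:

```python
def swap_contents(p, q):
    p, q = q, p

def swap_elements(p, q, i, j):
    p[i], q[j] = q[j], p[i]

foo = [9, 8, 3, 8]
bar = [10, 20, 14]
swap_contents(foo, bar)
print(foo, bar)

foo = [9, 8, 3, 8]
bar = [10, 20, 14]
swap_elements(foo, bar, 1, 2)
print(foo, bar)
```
[9, 8, 3, 8] [10, 20, 14]
[9, 14, 3, 8] [10, 20, 8]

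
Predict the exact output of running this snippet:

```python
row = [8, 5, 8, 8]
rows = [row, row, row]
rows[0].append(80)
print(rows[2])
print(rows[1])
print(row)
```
[8, 5, 8, 8, 80]
[8, 5, 8, 8, 80]
[8, 5, 8, 8, 80]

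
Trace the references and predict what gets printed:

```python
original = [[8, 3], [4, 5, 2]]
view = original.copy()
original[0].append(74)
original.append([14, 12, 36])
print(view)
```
[[8, 3, 74], [4, 5, 2]]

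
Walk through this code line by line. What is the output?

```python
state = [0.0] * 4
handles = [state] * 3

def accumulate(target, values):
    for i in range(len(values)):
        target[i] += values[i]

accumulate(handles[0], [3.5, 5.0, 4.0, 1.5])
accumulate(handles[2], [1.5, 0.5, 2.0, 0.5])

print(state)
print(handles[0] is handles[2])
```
[5.0, 5.5, 6.0, 2.0]
True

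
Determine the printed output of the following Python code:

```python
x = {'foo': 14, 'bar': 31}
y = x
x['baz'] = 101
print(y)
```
{'foo': 14, 'bar': 31, 'baz': 101}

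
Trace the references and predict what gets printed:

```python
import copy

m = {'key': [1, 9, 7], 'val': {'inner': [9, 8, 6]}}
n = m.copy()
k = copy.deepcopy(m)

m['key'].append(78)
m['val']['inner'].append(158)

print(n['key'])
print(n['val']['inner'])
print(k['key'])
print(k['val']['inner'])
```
[1, 9, 7, 78]
[9, 8, 6, 158]
[1, 9, 7]
[9, 8, 6]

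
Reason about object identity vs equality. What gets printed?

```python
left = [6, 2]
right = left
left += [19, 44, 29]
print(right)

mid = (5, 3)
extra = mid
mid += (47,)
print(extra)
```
[6, 2, 19, 44, 29]
(5, 3)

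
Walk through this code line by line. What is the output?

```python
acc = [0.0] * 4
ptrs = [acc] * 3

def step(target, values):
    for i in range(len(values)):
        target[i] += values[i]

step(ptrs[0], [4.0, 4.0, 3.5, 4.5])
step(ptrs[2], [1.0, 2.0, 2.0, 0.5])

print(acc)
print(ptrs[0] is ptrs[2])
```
[5.0, 6.0, 5.5, 5.0]
True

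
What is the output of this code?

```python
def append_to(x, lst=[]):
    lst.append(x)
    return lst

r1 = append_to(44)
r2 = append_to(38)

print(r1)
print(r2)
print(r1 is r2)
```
[44, 38]
[44, 38]
True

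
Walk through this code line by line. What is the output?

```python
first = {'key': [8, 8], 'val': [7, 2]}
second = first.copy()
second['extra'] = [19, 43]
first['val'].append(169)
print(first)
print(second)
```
{'key': [8, 8], 'val': [7, 2, 169]}
{'key': [8, 8], 'val': [7, 2, 169], 'extra': [19, 43]}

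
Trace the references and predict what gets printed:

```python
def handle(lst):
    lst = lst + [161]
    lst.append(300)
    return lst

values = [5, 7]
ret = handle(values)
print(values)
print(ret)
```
[5, 7]
[5, 7, 161, 300]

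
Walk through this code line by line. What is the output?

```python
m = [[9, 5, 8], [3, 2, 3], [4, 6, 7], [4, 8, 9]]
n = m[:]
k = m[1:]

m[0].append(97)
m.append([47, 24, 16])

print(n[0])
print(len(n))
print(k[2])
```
[9, 5, 8, 97]
4
[4, 8, 9]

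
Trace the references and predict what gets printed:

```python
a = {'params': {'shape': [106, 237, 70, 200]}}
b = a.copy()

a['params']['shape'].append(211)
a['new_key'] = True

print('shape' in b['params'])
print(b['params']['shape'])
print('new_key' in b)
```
True
[106, 237, 70, 200, 211]
False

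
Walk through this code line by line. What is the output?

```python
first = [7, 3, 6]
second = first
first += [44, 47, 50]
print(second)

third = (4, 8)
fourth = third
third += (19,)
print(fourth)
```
[7, 3, 6, 44, 47, 50]
(4, 8)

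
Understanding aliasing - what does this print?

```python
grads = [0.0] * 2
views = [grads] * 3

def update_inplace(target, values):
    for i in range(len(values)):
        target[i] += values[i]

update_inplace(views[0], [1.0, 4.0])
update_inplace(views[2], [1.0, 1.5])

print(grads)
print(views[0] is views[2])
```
[2.0, 5.5]
True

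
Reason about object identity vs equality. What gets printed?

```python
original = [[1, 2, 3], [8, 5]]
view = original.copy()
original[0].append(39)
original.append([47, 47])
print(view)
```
[[1, 2, 3, 39], [8, 5]]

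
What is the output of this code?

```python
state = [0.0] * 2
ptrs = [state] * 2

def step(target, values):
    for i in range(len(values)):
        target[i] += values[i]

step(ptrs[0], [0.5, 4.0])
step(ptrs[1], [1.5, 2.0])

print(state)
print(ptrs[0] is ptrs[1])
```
[2.0, 6.0]
True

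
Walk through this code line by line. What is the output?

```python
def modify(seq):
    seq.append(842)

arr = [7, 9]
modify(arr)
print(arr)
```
[7, 9, 842]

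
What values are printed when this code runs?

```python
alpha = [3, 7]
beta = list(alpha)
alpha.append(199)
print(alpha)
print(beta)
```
[3, 7, 199]
[3, 7]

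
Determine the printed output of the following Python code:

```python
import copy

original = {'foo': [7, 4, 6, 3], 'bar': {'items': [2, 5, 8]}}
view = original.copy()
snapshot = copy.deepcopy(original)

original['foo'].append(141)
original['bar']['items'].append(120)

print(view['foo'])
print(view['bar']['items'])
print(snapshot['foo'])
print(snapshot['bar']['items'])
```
[7, 4, 6, 3, 141]
[2, 5, 8, 120]
[7, 4, 6, 3]
[2, 5, 8]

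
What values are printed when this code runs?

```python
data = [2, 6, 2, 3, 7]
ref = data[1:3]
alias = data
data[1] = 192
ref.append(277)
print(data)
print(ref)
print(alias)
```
[2, 192, 2, 3, 7]
[6, 2, 277]
[2, 192, 2, 3, 7]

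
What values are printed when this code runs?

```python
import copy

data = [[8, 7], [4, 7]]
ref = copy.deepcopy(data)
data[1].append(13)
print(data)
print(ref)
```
[[8, 7], [4, 7, 13]]
[[8, 7], [4, 7]]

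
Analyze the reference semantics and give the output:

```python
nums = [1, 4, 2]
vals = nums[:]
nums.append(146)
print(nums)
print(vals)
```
[1, 4, 2, 146]
[1, 4, 2]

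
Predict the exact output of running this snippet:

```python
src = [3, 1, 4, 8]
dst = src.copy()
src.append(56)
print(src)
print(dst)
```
[3, 1, 4, 8, 56]
[3, 1, 4, 8]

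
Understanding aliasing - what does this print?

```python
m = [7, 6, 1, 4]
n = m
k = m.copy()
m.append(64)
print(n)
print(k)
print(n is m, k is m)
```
[7, 6, 1, 4, 64]
[7, 6, 1, 4]
True False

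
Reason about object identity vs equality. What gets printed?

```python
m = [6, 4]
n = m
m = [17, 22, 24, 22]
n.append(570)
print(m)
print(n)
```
[17, 22, 24, 22]
[6, 4, 570]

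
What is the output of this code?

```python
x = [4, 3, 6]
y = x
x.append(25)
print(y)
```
[4, 3, 6, 25]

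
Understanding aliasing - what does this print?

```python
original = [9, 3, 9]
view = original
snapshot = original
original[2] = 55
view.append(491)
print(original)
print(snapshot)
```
[9, 3, 55, 491]
[9, 3, 55, 491]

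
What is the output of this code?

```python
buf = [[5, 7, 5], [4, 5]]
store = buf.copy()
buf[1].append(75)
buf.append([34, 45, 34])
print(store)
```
[[5, 7, 5], [4, 5, 75]]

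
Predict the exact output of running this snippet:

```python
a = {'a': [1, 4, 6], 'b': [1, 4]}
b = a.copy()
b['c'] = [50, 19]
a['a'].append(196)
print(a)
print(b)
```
{'a': [1, 4, 6, 196], 'b': [1, 4]}
{'a': [1, 4, 6, 196], 'b': [1, 4], 'c': [50, 19]}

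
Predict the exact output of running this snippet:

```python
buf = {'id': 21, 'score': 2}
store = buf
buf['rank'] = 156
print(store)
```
{'id': 21, 'score': 2, 'rank': 156}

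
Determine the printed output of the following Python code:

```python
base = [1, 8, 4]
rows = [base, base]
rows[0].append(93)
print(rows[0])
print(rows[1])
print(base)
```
[1, 8, 4, 93]
[1, 8, 4, 93]
[1, 8, 4, 93]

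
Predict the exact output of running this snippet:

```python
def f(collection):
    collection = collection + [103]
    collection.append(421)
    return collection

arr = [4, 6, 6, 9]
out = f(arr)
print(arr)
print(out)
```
[4, 6, 6, 9]
[4, 6, 6, 9, 103, 421]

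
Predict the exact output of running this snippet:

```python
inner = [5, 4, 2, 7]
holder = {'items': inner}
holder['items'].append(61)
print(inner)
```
[5, 4, 2, 7, 61]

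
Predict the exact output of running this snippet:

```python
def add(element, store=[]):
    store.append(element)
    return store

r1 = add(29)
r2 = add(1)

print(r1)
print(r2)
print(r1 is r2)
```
[29, 1]
[29, 1]
True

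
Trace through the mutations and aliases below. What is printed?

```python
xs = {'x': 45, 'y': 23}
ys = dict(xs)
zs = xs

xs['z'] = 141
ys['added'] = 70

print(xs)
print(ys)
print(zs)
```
{'x': 45, 'y': 23, 'z': 141}
{'x': 45, 'y': 23, 'added': 70}
{'x': 45, 'y': 23, 'z': 141}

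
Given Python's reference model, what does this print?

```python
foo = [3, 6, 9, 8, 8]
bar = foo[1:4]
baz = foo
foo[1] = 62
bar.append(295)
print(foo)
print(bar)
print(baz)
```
[3, 62, 9, 8, 8]
[6, 9, 8, 295]
[3, 62, 9, 8, 8]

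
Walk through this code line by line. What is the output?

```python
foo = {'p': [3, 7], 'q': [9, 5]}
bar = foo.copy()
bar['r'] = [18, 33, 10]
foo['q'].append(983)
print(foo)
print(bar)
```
{'p': [3, 7], 'q': [9, 5, 983]}
{'p': [3, 7], 'q': [9, 5, 983], 'r': [18, 33, 10]}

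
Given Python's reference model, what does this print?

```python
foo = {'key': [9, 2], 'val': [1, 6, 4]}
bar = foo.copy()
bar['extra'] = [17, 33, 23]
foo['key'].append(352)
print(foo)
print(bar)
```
{'key': [9, 2, 352], 'val': [1, 6, 4]}
{'key': [9, 2, 352], 'val': [1, 6, 4], 'extra': [17, 33, 23]}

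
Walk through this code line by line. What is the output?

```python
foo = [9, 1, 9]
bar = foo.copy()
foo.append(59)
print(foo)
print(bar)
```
[9, 1, 9, 59]
[9, 1, 9]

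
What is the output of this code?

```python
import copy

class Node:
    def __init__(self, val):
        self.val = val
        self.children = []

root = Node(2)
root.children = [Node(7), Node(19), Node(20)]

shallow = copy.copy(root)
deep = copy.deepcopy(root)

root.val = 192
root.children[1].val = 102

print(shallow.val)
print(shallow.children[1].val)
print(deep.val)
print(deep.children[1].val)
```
2
102
2
19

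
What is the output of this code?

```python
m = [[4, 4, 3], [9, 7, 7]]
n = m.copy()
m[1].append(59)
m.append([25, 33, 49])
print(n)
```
[[4, 4, 3], [9, 7, 7, 59]]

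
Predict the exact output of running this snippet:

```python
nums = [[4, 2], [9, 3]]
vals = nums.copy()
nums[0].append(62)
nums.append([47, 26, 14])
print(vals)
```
[[4, 2, 62], [9, 3]]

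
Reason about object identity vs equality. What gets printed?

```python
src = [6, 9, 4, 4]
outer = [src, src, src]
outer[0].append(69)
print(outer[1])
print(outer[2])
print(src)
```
[6, 9, 4, 4, 69]
[6, 9, 4, 4, 69]
[6, 9, 4, 4, 69]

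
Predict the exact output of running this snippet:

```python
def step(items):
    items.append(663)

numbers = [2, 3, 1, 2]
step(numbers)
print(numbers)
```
[2, 3, 1, 2, 663]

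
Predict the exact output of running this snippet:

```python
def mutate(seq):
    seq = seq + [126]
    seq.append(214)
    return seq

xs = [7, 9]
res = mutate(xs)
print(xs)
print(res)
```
[7, 9]
[7, 9, 126, 214]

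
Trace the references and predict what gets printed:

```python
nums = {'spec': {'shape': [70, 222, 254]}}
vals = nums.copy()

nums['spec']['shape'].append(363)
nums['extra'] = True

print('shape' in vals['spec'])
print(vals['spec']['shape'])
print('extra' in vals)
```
True
[70, 222, 254, 363]
False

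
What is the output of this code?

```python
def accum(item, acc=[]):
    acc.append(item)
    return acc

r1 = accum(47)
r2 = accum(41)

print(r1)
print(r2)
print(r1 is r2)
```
[47, 41]
[47, 41]
True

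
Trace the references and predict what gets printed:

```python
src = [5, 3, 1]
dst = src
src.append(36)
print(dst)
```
[5, 3, 1, 36]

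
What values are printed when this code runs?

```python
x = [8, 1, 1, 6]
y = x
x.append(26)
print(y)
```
[8, 1, 1, 6, 26]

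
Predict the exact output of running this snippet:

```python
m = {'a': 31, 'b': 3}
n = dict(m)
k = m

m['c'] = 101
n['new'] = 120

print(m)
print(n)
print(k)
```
{'a': 31, 'b': 3, 'c': 101}
{'a': 31, 'b': 3, 'new': 120}
{'a': 31, 'b': 3, 'c': 101}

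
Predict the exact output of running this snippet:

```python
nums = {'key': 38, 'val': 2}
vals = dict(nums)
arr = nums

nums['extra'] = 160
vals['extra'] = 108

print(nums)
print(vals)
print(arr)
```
{'key': 38, 'val': 2, 'extra': 160}
{'key': 38, 'val': 2, 'extra': 108}
{'key': 38, 'val': 2, 'extra': 160}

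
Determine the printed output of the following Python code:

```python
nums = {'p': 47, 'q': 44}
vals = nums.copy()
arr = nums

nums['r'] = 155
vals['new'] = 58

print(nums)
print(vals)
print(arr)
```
{'p': 47, 'q': 44, 'r': 155}
{'p': 47, 'q': 44, 'new': 58}
{'p': 47, 'q': 44, 'r': 155}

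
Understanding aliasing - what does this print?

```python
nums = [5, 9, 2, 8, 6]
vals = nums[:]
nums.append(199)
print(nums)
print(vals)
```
[5, 9, 2, 8, 6, 199]
[5, 9, 2, 8, 6]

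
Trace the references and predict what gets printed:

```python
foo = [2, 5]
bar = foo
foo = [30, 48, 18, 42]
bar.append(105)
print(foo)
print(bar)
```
[30, 48, 18, 42]
[2, 5, 105]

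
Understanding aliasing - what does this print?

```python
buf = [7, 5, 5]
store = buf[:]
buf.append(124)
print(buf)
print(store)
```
[7, 5, 5, 124]
[7, 5, 5]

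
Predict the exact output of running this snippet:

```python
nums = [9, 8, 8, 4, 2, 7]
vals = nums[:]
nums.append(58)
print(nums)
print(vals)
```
[9, 8, 8, 4, 2, 7, 58]
[9, 8, 8, 4, 2, 7]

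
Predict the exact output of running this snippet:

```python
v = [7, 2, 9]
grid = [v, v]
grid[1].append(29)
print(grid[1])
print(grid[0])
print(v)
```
[7, 2, 9, 29]
[7, 2, 9, 29]
[7, 2, 9, 29]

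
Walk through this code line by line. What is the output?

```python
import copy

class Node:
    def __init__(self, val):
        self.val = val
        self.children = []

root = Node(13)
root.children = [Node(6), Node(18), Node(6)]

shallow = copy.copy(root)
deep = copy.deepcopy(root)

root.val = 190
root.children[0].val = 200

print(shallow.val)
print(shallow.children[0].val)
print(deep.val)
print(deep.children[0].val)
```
13
200
13
6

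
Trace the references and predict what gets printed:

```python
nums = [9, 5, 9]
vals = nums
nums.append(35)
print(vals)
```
[9, 5, 9, 35]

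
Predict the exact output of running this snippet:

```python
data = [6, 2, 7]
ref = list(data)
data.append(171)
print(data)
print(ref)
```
[6, 2, 7, 171]
[6, 2, 7]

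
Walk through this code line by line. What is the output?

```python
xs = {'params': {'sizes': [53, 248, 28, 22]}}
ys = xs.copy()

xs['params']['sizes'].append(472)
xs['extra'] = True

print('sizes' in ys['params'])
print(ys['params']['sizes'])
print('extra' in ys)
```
True
[53, 248, 28, 22, 472]
False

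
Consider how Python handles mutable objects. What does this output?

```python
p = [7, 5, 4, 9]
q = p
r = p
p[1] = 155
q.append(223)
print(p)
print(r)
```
[7, 155, 4, 9, 223]
[7, 155, 4, 9, 223]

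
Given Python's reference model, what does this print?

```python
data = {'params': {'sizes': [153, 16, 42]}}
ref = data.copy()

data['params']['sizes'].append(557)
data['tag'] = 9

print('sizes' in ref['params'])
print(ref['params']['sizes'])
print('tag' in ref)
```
True
[153, 16, 42, 557]
False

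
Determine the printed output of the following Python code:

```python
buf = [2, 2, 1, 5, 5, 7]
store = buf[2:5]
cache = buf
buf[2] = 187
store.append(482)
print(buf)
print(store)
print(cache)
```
[2, 2, 187, 5, 5, 7]
[1, 5, 5, 482]
[2, 2, 187, 5, 5, 7]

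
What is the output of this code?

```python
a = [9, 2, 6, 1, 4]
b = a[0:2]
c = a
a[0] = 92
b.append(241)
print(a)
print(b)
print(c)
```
[92, 2, 6, 1, 4]
[9, 2, 241]
[92, 2, 6, 1, 4]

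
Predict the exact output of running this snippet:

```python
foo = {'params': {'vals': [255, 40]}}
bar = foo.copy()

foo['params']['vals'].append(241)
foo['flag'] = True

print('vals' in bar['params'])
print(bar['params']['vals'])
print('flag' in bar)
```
True
[255, 40, 241]
False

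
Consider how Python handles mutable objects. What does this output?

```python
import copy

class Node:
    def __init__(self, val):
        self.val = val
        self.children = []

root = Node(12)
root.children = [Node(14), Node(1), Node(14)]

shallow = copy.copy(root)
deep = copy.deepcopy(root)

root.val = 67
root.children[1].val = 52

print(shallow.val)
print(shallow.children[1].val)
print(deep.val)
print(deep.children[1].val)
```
12
52
12
1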